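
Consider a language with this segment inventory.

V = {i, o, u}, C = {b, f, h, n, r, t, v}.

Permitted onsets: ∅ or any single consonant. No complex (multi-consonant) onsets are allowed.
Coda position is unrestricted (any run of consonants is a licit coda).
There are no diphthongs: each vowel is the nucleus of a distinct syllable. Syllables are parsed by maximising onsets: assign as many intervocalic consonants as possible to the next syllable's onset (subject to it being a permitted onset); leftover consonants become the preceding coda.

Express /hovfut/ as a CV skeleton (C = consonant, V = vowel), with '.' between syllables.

CVC.CVC

The vowels are o, u — 2 nuclei, so 2 syllables.
σ1/σ2 boundary: /vf/ splits as /v/ + /f/ (/f/ is the longest suffix that is a licit onset).
Syllabification: hov.fut.
Mapping each syllable to C/V: /hov/ → CVC, /fut/ → CVC.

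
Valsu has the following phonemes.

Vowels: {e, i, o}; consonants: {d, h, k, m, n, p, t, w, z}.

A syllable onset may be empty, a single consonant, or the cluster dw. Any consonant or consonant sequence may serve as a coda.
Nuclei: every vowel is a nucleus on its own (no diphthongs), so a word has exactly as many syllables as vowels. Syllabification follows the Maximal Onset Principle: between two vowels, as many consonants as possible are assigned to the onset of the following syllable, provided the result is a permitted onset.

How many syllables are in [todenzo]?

Nuclei (vowels): o, e, o → 3 syllables.

3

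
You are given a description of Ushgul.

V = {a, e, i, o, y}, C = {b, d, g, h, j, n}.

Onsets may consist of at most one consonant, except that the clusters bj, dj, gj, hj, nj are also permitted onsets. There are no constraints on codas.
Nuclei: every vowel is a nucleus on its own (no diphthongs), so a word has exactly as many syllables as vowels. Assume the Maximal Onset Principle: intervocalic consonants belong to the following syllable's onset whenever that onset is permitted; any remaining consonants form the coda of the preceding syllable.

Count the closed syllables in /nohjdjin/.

2

Nuclei (vowels): o, i → 2 syllables.
σ1/σ2 boundary: /hjdj/; trying suffixes from longest down, /dj/ is the first permitted one, so coda /hj/ | onset /dj/.
Result: nohj.djin.
Classifying each syllable: /nohj/ (closed), /djin/ (closed).
Closed syllables: 2.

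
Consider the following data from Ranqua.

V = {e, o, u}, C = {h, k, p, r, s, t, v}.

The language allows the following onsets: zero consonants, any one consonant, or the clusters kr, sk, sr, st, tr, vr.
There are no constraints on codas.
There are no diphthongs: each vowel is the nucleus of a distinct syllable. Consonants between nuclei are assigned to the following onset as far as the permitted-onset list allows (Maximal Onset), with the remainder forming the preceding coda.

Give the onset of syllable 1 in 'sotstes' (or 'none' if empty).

s

Vowels present: o, e; each is a nucleus, giving 2 syllables.
σ1/σ2 boundary: cluster /tst/ — the longest permitted-onset suffix is /st/; onset = /st/, preceding coda = /t/.
Result: sot.stes.
Syllable 1 is /sot/: onset /s/, nucleus /o/, coda /t/.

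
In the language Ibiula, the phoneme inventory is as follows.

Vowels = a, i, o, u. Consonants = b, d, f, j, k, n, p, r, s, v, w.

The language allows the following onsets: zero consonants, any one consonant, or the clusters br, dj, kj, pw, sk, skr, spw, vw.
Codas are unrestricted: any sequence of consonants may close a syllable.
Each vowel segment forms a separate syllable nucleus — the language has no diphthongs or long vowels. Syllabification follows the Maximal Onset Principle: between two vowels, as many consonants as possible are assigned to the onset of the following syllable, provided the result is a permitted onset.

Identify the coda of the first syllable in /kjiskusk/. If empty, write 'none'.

none

Nuclei (vowels): i, u → 2 syllables.
/i…u/ gap (V1→V2): /sk/ — entire cluster is a permitted onset → onset /sk/, coda ∅.
So the parse is kji.skusk.
Syllable 1 is /kji/: onset /kj/, nucleus /i/, coda ∅.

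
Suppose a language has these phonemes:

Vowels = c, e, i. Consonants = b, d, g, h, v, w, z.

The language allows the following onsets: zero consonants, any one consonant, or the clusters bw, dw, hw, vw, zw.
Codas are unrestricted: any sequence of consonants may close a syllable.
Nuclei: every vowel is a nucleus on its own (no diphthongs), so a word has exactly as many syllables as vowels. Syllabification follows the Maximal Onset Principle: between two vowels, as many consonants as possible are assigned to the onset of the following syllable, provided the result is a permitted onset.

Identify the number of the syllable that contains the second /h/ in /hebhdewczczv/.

Nuclei (vowels): e, e, c, c → 4 syllables.
/e…e/ gap (V1→V2): cluster /bhd/ — the longest permitted-onset suffix is /d/; onset = /d/, preceding coda = /bh/.
/e…c/ gap (V2→V3): /w/ is a single consonant, so it becomes the next onset.
/c…c/ gap (V3→V4): /z/ → onset of the next syllable (single consonants are always licit onsets).
Syllabification: hebh.de.wc.zczv.
The second /h/ is in the coda of syllable 1 (/hebh/).

1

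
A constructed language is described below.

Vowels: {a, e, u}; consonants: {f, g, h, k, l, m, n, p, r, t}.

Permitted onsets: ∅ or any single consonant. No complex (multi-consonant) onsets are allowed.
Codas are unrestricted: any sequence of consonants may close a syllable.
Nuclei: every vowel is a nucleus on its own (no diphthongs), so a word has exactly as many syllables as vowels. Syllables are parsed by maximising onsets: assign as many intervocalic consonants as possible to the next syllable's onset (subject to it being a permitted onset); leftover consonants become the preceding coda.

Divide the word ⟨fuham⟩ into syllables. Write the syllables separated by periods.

The vowels are u, a — 2 nuclei, so 2 syllables.
σ1/σ2 boundary: just /h/ — single C goes to the following onset.

fu.ham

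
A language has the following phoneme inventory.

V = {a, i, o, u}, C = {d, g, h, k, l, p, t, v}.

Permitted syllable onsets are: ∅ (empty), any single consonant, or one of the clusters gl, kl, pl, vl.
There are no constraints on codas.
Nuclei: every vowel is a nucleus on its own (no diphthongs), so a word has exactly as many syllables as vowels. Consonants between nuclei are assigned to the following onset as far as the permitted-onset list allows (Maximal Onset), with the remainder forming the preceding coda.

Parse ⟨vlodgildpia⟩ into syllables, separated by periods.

vlod.gild.pi.a

The vowels are o, i, i, a — 4 nuclei, so 4 syllables.
Between /o/ (V1) and /i/ (V2): /dg/ — longest licit onset from the right is /g/, leaving /d/ as coda.
Between /i/ (V2) and /i/ (V3): /ldp/ — longest licit onset from the right is /p/, leaving /ld/ as coda.
Between /i/ (V3) and /a/ (V4): hiatus — the boundary sits between the two vowels.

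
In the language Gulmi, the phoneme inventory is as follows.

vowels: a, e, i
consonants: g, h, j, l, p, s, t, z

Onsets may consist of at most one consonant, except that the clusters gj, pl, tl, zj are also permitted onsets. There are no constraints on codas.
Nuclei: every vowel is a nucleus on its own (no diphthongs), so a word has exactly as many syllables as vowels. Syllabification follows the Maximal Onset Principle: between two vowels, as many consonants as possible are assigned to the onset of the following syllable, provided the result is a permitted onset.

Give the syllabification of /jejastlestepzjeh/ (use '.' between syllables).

The vowels are e, a, e, e, e — 5 nuclei, so 5 syllables.
σ1/σ2 boundary: just /j/ — single C goes to the following onset.
σ2/σ3 boundary: cluster /stl/ — the longest permitted-onset suffix is /tl/; onset = /tl/, preceding coda = /s/.
σ3/σ4 boundary: cluster /st/ — the longest permitted-onset suffix is /t/; onset = /t/, preceding coda = /s/.
σ4/σ5 boundary: cluster /pzj/ — the longest permitted-onset suffix is /zj/; onset = /zj/, preceding coda = /p/.

je.jas.tles.tep.zjeh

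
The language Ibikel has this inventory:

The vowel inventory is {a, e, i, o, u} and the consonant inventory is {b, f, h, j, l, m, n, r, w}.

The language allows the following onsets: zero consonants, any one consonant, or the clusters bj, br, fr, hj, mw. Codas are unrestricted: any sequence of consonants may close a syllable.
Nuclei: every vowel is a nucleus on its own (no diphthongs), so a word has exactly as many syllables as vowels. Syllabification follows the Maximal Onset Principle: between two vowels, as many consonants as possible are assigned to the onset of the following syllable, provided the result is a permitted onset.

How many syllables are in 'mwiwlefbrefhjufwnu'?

The vowels are i, e, e, u, u — 5 nuclei, so 5 syllables.

5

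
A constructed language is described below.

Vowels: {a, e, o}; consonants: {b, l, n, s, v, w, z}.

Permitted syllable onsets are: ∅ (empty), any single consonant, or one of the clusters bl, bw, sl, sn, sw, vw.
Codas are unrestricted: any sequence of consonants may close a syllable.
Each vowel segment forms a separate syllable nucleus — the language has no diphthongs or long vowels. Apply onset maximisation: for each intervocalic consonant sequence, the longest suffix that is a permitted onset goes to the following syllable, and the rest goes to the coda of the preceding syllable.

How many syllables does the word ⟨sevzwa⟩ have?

2

The vowels are e, a — 2 nuclei, so 2 syllables.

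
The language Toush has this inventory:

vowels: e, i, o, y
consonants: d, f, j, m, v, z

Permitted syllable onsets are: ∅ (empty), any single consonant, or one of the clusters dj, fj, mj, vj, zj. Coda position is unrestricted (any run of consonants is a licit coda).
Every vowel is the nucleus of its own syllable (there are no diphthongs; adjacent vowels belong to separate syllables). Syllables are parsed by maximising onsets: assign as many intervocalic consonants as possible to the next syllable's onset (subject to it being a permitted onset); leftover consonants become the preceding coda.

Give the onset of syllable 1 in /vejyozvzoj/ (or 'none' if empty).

Nuclei (vowels): e, y, o, o → 4 syllables.
σ1/σ2 boundary: /j/ → onset of the next syllable (single consonants are always licit onsets).
σ2/σ3 boundary: nothing intervenes; syllable break is V.V.
σ3/σ4 boundary: /zvz/ splits as /zv/ + /z/ (/z/ is the longest suffix that is a licit onset).
So the parse is ve.jy.ozv.zoj.
Syllable 1 is /ve/: onset /v/, nucleus /e/, coda ∅.

v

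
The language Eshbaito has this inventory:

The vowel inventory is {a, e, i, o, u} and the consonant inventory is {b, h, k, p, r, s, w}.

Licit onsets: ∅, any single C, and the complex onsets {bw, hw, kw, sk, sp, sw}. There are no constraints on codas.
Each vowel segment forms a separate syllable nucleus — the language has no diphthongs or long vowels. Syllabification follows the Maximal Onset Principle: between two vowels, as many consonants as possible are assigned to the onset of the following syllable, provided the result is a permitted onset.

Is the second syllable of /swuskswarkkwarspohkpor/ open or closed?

Nuclei (vowels): u, a, a, o, o → 5 syllables.
/u…a/ gap (V1→V2): /sksw/ splits as /sk/ + /sw/ (/sw/ is the longest suffix that is a licit onset).
/a…a/ gap (V2→V3): cluster /rkkw/ — the longest permitted-onset suffix is /kw/; onset = /kw/, preceding coda = /rk/.
/a…o/ gap (V3→V4): /rsp/ splits as /r/ + /sp/ (/sp/ is the longest suffix that is a licit onset).
/o…o/ gap (V4→V5): cluster /hkp/ — the longest permitted-onset suffix is /p/; onset = /p/, preceding coda = /hk/.
Syllabification: swusk.swark.kwar.spohk.por.
Syllable 2 is /swark/ with coda /rk/, so it is closed.

closed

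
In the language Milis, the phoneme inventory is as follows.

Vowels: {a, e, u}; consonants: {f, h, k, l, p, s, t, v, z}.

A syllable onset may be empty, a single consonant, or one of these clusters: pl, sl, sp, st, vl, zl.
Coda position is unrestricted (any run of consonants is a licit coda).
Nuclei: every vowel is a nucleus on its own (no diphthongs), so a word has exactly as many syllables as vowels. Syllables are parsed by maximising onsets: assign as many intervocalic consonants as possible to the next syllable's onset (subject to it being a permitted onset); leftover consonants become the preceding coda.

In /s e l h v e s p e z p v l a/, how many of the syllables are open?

Vowels present: e, e, e, a; each is a nucleus, giving 4 syllables.
Between /e/ (V1) and /e/ (V2): /lhv/ — longest licit onset from the right is /v/, leaving /lh/ as coda.
Between /e/ (V2) and /e/ (V3): cluster /sp/ — /sp/ is itself a permitted onset, so the whole cluster goes right; preceding coda = ∅.
Between /e/ (V3) and /a/ (V4): /zpvl/; trying suffixes from longest down, /vl/ is the first permitted one, so coda /zp/ | onset /vl/.
So the parse is selh.ve.spezp.vla.
Classifying each syllable: /selh/ (closed), /ve/ (open), /spezp/ (closed), /vla/ (open).
Open syllables: 2.

2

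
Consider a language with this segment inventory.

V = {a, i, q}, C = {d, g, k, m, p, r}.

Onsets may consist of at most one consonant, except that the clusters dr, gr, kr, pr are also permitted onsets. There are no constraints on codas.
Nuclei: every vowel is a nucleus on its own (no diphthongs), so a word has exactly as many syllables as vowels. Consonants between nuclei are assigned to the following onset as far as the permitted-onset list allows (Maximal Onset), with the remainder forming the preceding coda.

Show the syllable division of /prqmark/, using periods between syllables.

Vowels present: q, a; each is a nucleus, giving 2 syllables.
/q…a/ gap (V1→V2): /m/ is a single consonant, so it becomes the next onset.

prq.mark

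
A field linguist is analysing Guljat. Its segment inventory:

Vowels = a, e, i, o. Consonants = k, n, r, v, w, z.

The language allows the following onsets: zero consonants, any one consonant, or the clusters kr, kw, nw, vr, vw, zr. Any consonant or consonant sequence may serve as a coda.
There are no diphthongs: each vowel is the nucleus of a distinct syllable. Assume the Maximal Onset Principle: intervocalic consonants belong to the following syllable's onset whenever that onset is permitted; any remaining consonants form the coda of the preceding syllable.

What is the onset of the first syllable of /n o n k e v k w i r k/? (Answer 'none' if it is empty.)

Nuclei (vowels): o, e, i → 3 syllables.
/o…e/ gap (V1→V2): /nk/ — longest licit onset from the right is /k/, leaving /n/ as coda.
/e…i/ gap (V2→V3): cluster /vkw/ — the longest permitted-onset suffix is /kw/; onset = /kw/, preceding coda = /v/.
Syllabification: non.kev.kwirk.
Syllable 1 is /non/: onset /n/, nucleus /o/, coda /n/.

n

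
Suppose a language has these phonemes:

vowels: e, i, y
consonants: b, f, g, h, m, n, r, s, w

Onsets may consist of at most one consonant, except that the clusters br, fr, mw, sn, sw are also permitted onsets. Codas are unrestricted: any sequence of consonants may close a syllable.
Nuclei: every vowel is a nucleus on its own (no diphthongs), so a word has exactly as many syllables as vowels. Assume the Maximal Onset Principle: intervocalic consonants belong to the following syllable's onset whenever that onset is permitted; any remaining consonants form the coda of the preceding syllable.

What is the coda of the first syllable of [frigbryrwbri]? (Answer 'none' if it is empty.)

g

Nuclei (vowels): i, y, i → 3 syllables.
/i…y/ gap (V1→V2): /gbr/; trying suffixes from longest down, /br/ is the first permitted one, so coda /g/ | onset /br/.
/y…i/ gap (V2→V3): /rwbr/; trying suffixes from longest down, /br/ is the first permitted one, so coda /rw/ | onset /br/.
Syllabification: frig.bryrw.bri.
Syllable 1 is /frig/: onset /fr/, nucleus /i/, coda /g/.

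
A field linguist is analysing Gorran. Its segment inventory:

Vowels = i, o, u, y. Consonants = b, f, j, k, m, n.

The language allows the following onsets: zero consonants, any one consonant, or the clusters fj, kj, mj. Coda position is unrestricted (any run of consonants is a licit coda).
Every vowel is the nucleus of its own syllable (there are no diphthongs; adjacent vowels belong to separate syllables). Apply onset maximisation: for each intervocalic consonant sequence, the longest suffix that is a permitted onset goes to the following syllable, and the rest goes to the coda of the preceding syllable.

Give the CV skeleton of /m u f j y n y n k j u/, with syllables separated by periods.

Nuclei (vowels): u, y, y, u → 4 syllables.
/u…y/ gap (V1→V2): /fj/ is a licit onset in full, so it all attaches to the next syllable.
/y…y/ gap (V2→V3): /n/ is a single consonant, so it becomes the next onset.
/y…u/ gap (V3→V4): cluster /nkj/ — the longest permitted-onset suffix is /kj/; onset = /kj/, preceding coda = /n/.
Syllabification: mu.fjy.nyn.kju.
Mapping each syllable to C/V: /mu/ → CV, /fjy/ → CCV, /nyn/ → CVC, /kju/ → CCV.

CV.CCV.CVC.CCV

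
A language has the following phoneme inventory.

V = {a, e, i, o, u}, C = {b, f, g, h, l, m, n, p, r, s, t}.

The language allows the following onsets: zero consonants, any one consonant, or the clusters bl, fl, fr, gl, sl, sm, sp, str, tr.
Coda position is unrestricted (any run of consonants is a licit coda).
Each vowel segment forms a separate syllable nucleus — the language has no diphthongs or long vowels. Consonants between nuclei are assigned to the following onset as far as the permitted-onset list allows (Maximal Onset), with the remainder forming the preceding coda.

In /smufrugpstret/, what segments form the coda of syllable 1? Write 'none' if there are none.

The vowels are u, u, e — 3 nuclei, so 3 syllables.
V1 /u/ – V2 /u/: /fr/ — entire cluster is a permitted onset → onset /fr/, coda ∅.
V2 /u/ – V3 /e/: /gpstr/ — longest licit onset from the right is /str/, leaving /gp/ as coda.
So the parse is smu.frugp.stret.
Syllable 1 is /smu/: onset /sm/, nucleus /u/, coda ∅.

none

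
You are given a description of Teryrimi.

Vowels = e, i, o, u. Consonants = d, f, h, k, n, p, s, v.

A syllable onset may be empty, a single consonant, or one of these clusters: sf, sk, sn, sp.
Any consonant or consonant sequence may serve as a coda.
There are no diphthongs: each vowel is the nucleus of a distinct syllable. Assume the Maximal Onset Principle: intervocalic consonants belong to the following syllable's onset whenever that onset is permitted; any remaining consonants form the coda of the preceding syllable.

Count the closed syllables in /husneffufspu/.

2

Vowels present: u, e, u, u; each is a nucleus, giving 4 syllables.
Between /u/ (V1) and /e/ (V2): /sn/ is a licit onset in full, so it all attaches to the next syllable.
Between /e/ (V2) and /u/ (V3): cluster /ff/ — the longest permitted-onset suffix is /f/; onset = /f/, preceding coda = /f/.
Between /u/ (V3) and /u/ (V4): /fsp/; trying suffixes from longest down, /sp/ is the first permitted one, so coda /f/ | onset /sp/.
Result: hu.snef.fuf.spu.
Classifying each syllable: /hu/ (open), /snef/ (closed), /fuf/ (closed), /spu/ (open).
Closed syllables: 2.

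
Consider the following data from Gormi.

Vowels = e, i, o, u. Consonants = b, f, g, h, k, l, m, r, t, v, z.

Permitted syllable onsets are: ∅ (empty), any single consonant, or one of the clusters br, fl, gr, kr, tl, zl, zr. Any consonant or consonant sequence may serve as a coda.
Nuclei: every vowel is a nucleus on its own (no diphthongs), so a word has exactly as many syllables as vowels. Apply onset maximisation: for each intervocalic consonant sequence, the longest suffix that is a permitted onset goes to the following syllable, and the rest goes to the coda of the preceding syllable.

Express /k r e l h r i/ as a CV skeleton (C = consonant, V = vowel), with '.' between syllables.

Nuclei (vowels): e, i → 2 syllables.
σ1/σ2 boundary: /lhr/; trying suffixes from longest down, /r/ is the first permitted one, so coda /lh/ | onset /r/.
Syllabification: krelh.ri.
Mapping each syllable to C/V: /krelh/ → CCVCC, /ri/ → CV.

CCVCC.CV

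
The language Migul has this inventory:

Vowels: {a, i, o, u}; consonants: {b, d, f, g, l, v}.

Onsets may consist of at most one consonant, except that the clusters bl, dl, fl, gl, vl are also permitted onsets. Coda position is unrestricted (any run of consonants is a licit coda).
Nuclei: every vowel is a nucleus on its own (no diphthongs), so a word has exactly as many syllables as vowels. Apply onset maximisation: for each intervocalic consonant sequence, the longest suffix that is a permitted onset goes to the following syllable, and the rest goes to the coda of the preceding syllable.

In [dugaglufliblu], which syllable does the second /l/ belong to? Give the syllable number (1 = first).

4

The vowels are u, a, u, i, u — 5 nuclei, so 5 syllables.
Between /u/ (V1) and /a/ (V2): /g/ is a single consonant, so it becomes the next onset.
Between /a/ (V2) and /u/ (V3): cluster /gl/ — /gl/ is itself a permitted onset, so the whole cluster goes right; preceding coda = ∅.
Between /u/ (V3) and /i/ (V4): cluster /fl/ — /fl/ is itself a permitted onset, so the whole cluster goes right; preceding coda = ∅.
Between /i/ (V4) and /u/ (V5): cluster /bl/ — /bl/ is itself a permitted onset, so the whole cluster goes right; preceding coda = ∅.
Result: du.ga.glu.fli.blu.
The second /l/ is in the onset of syllable 4 (/fli/).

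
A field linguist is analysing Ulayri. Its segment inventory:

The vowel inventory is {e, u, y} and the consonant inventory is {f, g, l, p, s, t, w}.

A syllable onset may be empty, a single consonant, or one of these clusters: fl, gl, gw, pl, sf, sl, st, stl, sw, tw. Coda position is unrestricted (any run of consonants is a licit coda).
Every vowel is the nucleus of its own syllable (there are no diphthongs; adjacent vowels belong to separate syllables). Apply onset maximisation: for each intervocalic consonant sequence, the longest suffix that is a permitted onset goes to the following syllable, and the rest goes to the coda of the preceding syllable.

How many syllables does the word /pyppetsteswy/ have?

4

The vowels are y, e, e, y — 4 nuclei, so 4 syllables.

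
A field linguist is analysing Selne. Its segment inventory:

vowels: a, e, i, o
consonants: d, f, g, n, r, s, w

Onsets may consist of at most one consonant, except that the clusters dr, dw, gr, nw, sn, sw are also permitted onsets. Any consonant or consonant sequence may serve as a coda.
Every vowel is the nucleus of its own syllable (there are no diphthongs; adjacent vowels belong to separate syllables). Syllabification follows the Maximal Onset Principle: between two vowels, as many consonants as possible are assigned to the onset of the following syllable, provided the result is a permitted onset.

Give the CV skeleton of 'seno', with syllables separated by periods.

The vowels are e, o — 2 nuclei, so 2 syllables.
V1 /e/ – V2 /o/: just /n/ — single C goes to the following onset.
Syllabification: se.no.
Mapping each syllable to C/V: /se/ → CV, /no/ → CV.

CV.CV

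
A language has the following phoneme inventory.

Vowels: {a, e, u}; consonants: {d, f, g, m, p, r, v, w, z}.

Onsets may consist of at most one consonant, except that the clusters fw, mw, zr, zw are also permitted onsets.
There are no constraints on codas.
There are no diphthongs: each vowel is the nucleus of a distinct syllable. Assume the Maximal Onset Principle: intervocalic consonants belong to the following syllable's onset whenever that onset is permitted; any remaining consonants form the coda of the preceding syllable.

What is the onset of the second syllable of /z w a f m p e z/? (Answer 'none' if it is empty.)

p

The vowels are a, e — 2 nuclei, so 2 syllables.
Between /a/ (V1) and /e/ (V2): /fmp/; trying suffixes from longest down, /p/ is the first permitted one, so coda /fm/ | onset /p/.
Result: zwafm.pez.
Syllable 2 is /pez/: onset /p/, nucleus /e/, coda /z/.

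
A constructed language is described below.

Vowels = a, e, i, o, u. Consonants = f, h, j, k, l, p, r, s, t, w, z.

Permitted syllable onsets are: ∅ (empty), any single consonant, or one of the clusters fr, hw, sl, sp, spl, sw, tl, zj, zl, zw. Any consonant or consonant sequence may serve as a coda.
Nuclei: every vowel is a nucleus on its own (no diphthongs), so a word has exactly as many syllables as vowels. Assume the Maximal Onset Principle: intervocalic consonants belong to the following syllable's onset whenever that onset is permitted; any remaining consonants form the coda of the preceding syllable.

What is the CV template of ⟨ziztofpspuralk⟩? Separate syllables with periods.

CVC.CVCC.CCV.CVCC

Vowels present: i, o, u, a; each is a nucleus, giving 4 syllables.
Between /i/ (V1) and /o/ (V2): /zt/ — longest licit onset from the right is /t/, leaving /z/ as coda.
Between /o/ (V2) and /u/ (V3): cluster /fpsp/ — the longest permitted-onset suffix is /sp/; onset = /sp/, preceding coda = /fp/.
Between /u/ (V3) and /a/ (V4): /r/ → onset of the next syllable (single consonants are always licit onsets).
So the parse is ziz.tofp.spu.ralk.
Mapping each syllable to C/V: /ziz/ → CVC, /tofp/ → CVCC, /spu/ → CCV, /ralk/ → CVCC.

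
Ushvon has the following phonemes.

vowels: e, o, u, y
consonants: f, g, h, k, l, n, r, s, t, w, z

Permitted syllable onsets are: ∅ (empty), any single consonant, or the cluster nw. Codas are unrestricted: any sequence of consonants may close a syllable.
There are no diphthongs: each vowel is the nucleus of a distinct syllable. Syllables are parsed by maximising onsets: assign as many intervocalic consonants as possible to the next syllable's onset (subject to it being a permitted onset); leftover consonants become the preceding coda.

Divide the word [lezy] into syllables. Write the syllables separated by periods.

le.zy

Nuclei (vowels): e, y → 2 syllables.
V1 /e/ – V2 /y/: /z/ → onset of the next syllable (single consonants are always licit onsets).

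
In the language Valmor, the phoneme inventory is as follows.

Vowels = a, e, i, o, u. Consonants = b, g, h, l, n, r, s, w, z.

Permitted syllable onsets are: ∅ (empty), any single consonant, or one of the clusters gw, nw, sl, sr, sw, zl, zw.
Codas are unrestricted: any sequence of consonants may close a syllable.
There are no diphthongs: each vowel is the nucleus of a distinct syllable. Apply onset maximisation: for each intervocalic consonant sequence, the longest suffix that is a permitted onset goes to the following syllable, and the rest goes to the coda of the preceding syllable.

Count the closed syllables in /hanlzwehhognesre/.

3

Nuclei (vowels): a, e, o, e, e → 5 syllables.
σ1/σ2 boundary: cluster /nlzw/ — the longest permitted-onset suffix is /zw/; onset = /zw/, preceding coda = /nl/.
σ2/σ3 boundary: /hh/; trying suffixes from longest down, /h/ is the first permitted one, so coda /h/ | onset /h/.
σ3/σ4 boundary: /gn/; trying suffixes from longest down, /n/ is the first permitted one, so coda /g/ | onset /n/.
σ4/σ5 boundary: cluster /sr/ — /sr/ is itself a permitted onset, so the whole cluster goes right; preceding coda = ∅.
Syllabification: hanl.zweh.hog.ne.sre.
Classifying each syllable: /hanl/ (closed), /zweh/ (closed), /hog/ (closed), /ne/ (open), /sre/ (open).
Closed syllables: 3.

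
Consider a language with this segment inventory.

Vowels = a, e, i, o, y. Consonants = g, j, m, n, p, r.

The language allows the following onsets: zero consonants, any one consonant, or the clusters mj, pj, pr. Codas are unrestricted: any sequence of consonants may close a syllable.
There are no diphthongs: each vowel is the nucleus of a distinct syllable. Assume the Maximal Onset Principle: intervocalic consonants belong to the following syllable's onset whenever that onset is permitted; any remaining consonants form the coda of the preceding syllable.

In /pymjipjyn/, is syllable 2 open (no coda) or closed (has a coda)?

open

The vowels are y, i, y — 3 nuclei, so 3 syllables.
Between /y/ (V1) and /i/ (V2): /mj/ — entire cluster is a permitted onset → onset /mj/, coda ∅.
Between /i/ (V2) and /y/ (V3): /pj/ is a licit onset in full, so it all attaches to the next syllable.
Syllabification: py.mji.pjyn.
Syllable 2 is /mji/; it ends in its nucleus with no coda, so it is open.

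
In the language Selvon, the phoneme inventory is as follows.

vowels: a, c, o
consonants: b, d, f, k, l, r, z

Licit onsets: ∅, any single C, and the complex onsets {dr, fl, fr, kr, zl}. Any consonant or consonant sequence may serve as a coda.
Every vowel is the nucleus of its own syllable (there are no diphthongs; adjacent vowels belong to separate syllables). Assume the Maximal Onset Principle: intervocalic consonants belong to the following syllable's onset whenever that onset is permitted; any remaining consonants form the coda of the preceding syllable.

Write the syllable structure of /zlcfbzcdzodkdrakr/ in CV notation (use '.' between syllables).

Nuclei (vowels): c, c, o, a → 4 syllables.
/c…c/ gap (V1→V2): cluster /fbz/ — the longest permitted-onset suffix is /z/; onset = /z/, preceding coda = /fb/.
/c…o/ gap (V2→V3): /dz/ splits as /d/ + /z/ (/z/ is the longest suffix that is a licit onset).
/o…a/ gap (V3→V4): cluster /dkdr/ — the longest permitted-onset suffix is /dr/; onset = /dr/, preceding coda = /dk/.
Result: zlcfb.zcd.zodk.drakr.
Mapping each syllable to C/V: /zlcfb/ → CCVCC, /zcd/ → CVC, /zodk/ → CVCC, /drakr/ → CCVCC.

CCVCC.CVC.CVCC.CCVCC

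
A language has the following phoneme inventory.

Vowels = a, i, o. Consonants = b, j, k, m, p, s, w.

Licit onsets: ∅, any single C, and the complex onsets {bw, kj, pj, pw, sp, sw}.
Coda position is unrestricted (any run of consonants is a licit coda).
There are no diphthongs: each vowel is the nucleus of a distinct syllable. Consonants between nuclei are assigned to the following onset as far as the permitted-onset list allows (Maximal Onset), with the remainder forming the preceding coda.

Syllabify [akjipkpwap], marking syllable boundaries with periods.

Vowels present: a, i, a; each is a nucleus, giving 3 syllables.
V1 /a/ – V2 /i/: /kj/ — entire cluster is a permitted onset → onset /kj/, coda ∅.
V2 /i/ – V3 /a/: /pkpw/ — longest licit onset from the right is /pw/, leaving /pk/ as coda.

a.kjipk.pwap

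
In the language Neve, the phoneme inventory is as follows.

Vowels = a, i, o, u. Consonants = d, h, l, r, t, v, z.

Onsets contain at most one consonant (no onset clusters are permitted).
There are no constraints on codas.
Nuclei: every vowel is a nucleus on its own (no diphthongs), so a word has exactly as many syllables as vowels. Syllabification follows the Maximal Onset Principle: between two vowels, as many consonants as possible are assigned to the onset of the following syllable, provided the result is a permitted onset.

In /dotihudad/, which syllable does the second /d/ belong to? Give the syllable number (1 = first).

Nuclei (vowels): o, i, u, a → 4 syllables.
V1 /o/ – V2 /i/: /t/ → onset of the next syllable (single consonants are always licit onsets).
V2 /i/ – V3 /u/: /h/ → onset of the next syllable (single consonants are always licit onsets).
V3 /u/ – V4 /a/: just /d/ — single C goes to the following onset.
Syllabification: do.ti.hu.dad.
The second /d/ is in the onset of syllable 4 (/dad/).

4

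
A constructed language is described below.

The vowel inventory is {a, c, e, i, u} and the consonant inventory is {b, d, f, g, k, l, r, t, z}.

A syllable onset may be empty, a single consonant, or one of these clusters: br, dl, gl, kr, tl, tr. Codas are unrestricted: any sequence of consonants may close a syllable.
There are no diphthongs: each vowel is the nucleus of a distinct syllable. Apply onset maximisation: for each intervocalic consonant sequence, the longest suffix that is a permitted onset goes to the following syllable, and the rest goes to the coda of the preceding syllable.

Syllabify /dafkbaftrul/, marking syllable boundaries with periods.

dafk.baf.trul

Vowels present: a, a, u; each is a nucleus, giving 3 syllables.
/a…a/ gap (V1→V2): /fkb/; trying suffixes from longest down, /b/ is the first permitted one, so coda /fk/ | onset /b/.
/a…u/ gap (V2→V3): /ftr/ splits as /f/ + /tr/ (/tr/ is the longest suffix that is a licit onset).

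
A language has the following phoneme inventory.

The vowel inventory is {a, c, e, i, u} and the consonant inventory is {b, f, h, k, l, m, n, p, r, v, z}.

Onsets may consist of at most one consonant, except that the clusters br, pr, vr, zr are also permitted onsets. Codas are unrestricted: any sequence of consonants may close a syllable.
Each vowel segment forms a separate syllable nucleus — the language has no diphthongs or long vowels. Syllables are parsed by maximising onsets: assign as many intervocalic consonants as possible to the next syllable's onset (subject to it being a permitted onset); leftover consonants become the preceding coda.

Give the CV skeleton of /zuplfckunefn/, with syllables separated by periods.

Vowels present: u, c, u, e; each is a nucleus, giving 4 syllables.
/u…c/ gap (V1→V2): /plf/ — longest licit onset from the right is /f/, leaving /pl/ as coda.
/c…u/ gap (V2→V3): just /k/ — single C goes to the following onset.
/u…e/ gap (V3→V4): just /n/ — single C goes to the following onset.
So the parse is zupl.fc.ku.nefn.
Mapping each syllable to C/V: /zupl/ → CVCC, /fc/ → CV, /ku/ → CV, /nefn/ → CVCC.

CVCC.CV.CV.CVCC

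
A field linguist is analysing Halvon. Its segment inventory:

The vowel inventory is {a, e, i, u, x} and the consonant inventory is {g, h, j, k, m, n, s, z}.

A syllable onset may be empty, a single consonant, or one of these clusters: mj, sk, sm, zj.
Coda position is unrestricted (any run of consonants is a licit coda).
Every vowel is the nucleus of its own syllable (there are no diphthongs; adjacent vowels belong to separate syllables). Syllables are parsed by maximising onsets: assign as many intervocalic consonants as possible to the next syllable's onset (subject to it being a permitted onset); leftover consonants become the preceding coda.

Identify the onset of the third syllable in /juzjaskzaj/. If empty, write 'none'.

z

Vowels present: u, a, a; each is a nucleus, giving 3 syllables.
Between /u/ (V1) and /a/ (V2): cluster /zj/ — /zj/ is itself a permitted onset, so the whole cluster goes right; preceding coda = ∅.
Between /a/ (V2) and /a/ (V3): cluster /skz/ — the longest permitted-onset suffix is /z/; onset = /z/, preceding coda = /sk/.
Putting it together: ju.zjask.zaj.
Syllable 3 is /zaj/: onset /z/, nucleus /a/, coda /j/.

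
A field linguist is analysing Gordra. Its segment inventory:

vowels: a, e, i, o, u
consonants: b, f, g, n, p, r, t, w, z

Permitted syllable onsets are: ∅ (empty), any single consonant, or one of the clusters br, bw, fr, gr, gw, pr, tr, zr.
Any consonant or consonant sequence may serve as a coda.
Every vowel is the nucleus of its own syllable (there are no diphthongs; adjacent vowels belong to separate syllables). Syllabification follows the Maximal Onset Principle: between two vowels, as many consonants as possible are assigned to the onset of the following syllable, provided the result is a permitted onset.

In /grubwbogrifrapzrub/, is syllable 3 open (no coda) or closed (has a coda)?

Vowels present: u, o, i, a, u; each is a nucleus, giving 5 syllables.
V1 /u/ – V2 /o/: cluster /bwb/ — the longest permitted-onset suffix is /b/; onset = /b/, preceding coda = /bw/.
V2 /o/ – V3 /i/: cluster /gr/ — /gr/ is itself a permitted onset, so the whole cluster goes right; preceding coda = ∅.
V3 /i/ – V4 /a/: /fr/ is a licit onset in full, so it all attaches to the next syllable.
V4 /a/ – V5 /u/: /pzr/; trying suffixes from longest down, /zr/ is the first permitted one, so coda /p/ | onset /zr/.
Syllabification: grubw.bo.gri.frap.zrub.
Syllable 3 is /gri/; it ends in its nucleus with no coda, so it is open.

open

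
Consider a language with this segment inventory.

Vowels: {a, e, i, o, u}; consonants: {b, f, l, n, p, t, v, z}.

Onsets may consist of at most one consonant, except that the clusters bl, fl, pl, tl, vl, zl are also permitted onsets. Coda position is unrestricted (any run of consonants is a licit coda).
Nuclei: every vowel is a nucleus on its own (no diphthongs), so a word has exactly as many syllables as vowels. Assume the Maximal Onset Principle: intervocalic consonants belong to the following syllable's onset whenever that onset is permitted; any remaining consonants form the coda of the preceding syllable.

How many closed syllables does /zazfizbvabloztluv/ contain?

Vowels present: a, i, a, o, u; each is a nucleus, giving 5 syllables.
σ1/σ2 boundary: /zf/ — longest licit onset from the right is /f/, leaving /z/ as coda.
σ2/σ3 boundary: cluster /zbv/ — the longest permitted-onset suffix is /v/; onset = /v/, preceding coda = /zb/.
σ3/σ4 boundary: /bl/ — entire cluster is a permitted onset → onset /bl/, coda ∅.
σ4/σ5 boundary: cluster /ztl/ — the longest permitted-onset suffix is /tl/; onset = /tl/, preceding coda = /z/.
Putting it together: zaz.fizb.va.bloz.tluv.
Classifying each syllable: /zaz/ (closed), /fizb/ (closed), /va/ (open), /bloz/ (closed), /tluv/ (closed).
Closed syllables: 4.

4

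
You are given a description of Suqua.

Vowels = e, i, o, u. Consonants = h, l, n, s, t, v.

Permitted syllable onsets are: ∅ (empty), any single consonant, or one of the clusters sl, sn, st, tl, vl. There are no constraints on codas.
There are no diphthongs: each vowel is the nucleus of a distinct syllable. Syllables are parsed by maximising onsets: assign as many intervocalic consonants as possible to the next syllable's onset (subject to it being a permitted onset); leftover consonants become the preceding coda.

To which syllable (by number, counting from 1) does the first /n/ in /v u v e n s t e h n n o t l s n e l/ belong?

2

The vowels are u, e, e, o, e — 5 nuclei, so 5 syllables.
Between /u/ (V1) and /e/ (V2): /v/ is a single consonant, so it becomes the next onset.
Between /e/ (V2) and /e/ (V3): /nst/ splits as /n/ + /st/ (/st/ is the longest suffix that is a licit onset).
Between /e/ (V3) and /o/ (V4): /hnn/ — longest licit onset from the right is /n/, leaving /hn/ as coda.
Between /o/ (V4) and /e/ (V5): /tlsn/; trying suffixes from longest down, /sn/ is the first permitted one, so coda /tl/ | onset /sn/.
Putting it together: vu.ven.stehn.notl.snel.
The first /n/ is in the coda of syllable 2 (/ven/).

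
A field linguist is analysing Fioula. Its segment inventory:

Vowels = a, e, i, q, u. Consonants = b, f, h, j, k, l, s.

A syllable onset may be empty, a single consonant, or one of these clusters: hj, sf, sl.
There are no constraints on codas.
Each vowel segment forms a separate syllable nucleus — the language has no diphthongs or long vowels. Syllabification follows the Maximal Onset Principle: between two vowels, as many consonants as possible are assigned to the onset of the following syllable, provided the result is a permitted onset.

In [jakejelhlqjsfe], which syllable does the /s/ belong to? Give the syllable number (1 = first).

The vowels are a, e, e, q, e — 5 nuclei, so 5 syllables.
Between /a/ (V1) and /e/ (V2): just /k/ — single C goes to the following onset.
Between /e/ (V2) and /e/ (V3): /j/ is a single consonant, so it becomes the next onset.
Between /e/ (V3) and /q/ (V4): /lhl/ — longest licit onset from the right is /l/, leaving /lh/ as coda.
Between /q/ (V4) and /e/ (V5): /jsf/ — longest licit onset from the right is /sf/, leaving /j/ as coda.
So the parse is ja.ke.jelh.lqj.sfe.
The /s/ is in the onset of syllable 5 (/sfe/).

5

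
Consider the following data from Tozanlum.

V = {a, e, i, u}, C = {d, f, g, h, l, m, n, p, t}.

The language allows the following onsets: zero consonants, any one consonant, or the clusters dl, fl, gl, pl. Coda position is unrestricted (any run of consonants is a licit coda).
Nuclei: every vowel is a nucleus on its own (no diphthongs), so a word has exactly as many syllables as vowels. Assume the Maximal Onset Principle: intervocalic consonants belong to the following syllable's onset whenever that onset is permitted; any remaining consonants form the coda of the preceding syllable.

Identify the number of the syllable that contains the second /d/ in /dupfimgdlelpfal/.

3

The vowels are u, i, e, a — 4 nuclei, so 4 syllables.
Between /u/ (V1) and /i/ (V2): /pf/ — longest licit onset from the right is /f/, leaving /p/ as coda.
Between /i/ (V2) and /e/ (V3): /mgdl/; trying suffixes from longest down, /dl/ is the first permitted one, so coda /mg/ | onset /dl/.
Between /e/ (V3) and /a/ (V4): /lpf/ splits as /lp/ + /f/ (/f/ is the longest suffix that is a licit onset).
Syllabification: dup.fimg.dlelp.fal.
The second /d/ is in the onset of syllable 3 (/dlelp/).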